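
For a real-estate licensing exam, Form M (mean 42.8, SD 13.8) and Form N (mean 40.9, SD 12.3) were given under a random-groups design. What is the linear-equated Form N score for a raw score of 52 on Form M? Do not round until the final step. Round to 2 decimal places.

Linear equating: y = (SD_Y/SD_X)(x − M_X) + M_Y
y = (12.3/13.8)(52 − 42.8) + 40.9
y = 0.891304 × 9.2 + 40.9 = 8.2000 + 40.9 = 49.10

49.10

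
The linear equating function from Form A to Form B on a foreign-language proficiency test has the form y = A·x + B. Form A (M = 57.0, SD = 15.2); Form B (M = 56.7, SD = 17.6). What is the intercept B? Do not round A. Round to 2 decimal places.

-9.30

A = SD_Y / SD_X = 17.6 / 15.2 = 1.157895
B = M_Y − A·M_X = 56.7 − 1.157895 × 57.0 = -9.30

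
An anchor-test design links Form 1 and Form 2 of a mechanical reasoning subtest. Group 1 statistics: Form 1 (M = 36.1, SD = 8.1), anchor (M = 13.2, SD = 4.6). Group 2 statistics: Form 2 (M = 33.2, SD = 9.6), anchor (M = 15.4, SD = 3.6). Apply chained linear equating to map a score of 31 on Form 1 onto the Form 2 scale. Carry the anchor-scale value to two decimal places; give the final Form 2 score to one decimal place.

19.6

Form 1 → anchor (Group 1): v = (4.6/8.1)(31 − 36.1) + 13.2 = 10.30
anchor → Form 2 (Group 2): y = (9.6/3.6)(10.30 − 15.4) + 33.2 = 19.6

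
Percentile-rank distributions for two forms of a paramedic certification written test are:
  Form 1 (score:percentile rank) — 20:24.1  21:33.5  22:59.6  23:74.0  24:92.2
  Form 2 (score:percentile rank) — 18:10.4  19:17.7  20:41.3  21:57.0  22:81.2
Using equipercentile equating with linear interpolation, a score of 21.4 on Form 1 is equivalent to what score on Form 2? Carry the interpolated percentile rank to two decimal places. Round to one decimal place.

20.2

PR of 21.4 on Form 1: 33.5 + (21.4 − 21)/(22 − 21) × (59.6 − 33.5) = 43.94
On Form 2, PR 43.94 falls between score 20 (PR 41.3) and 21 (PR 57.0).
Interpolate: 20 + (43.94 − 41.3)/(57.0 − 41.3) × (21 − 20) = 20.2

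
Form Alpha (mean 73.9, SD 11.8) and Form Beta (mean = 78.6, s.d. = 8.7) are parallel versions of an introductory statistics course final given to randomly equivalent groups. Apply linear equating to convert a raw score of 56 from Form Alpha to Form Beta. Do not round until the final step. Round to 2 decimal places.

65.40

Linear equating: y = (SD_Y/SD_X)(x − M_X) + M_Y
y = (8.7/11.8)(56 − 73.9) + 78.6
y = 0.737288 × -17.9 + 78.6 = -13.1975 + 78.6 = 65.40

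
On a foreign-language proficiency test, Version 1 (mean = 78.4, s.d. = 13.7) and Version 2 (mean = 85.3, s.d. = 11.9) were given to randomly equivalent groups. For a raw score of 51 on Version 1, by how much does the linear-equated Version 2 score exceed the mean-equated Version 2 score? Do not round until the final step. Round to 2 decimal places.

Mean-equated: 51 + (85.3 − 78.4) = 57.90
Linear-equated: (11.9/13.7)(51 − 78.4) + 85.3 = 61.500
Difference = 61.500 − 57.90 = 3.60

3.60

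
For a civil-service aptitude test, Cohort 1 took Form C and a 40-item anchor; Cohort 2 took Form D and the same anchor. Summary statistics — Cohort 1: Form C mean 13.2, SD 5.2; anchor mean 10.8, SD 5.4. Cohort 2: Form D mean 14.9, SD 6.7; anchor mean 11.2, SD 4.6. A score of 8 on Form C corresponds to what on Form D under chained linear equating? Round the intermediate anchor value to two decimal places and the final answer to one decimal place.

Form C → anchor (Cohort 1): v = (5.4/5.2)(8 − 13.2) + 10.8 = 5.40
anchor → Form D (Cohort 2): y = (6.7/4.6)(5.40 − 11.2) + 14.9 = 6.5

6.5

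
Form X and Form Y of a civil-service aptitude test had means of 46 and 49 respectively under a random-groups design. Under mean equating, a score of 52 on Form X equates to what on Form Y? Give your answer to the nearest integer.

55

Mean equating: y = x + (M_Y − M_X) = 52 + (49 − 46) = 55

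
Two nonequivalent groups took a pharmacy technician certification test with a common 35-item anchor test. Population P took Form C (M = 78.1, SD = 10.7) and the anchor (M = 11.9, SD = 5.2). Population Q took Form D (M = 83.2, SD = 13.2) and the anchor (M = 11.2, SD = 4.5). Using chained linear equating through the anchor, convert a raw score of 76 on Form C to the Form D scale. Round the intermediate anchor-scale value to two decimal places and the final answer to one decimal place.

Form C → anchor (Population P): v = (5.2/10.7)(76 − 78.1) + 11.9 = 10.88
anchor → Form D (Population Q): y = (13.2/4.5)(10.88 − 11.2) + 83.2 = 82.3

82.3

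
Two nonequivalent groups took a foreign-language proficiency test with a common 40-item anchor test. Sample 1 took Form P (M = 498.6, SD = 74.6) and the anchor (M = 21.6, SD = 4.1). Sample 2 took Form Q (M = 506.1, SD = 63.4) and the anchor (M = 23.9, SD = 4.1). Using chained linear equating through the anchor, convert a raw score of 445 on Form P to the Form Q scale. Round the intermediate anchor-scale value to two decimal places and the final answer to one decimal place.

424.9

Form P → anchor (Sample 1): v = (4.1/74.6)(445 − 498.6) + 21.6 = 18.65
anchor → Form Q (Sample 2): y = (63.4/4.1)(18.65 − 23.9) + 506.1 = 424.9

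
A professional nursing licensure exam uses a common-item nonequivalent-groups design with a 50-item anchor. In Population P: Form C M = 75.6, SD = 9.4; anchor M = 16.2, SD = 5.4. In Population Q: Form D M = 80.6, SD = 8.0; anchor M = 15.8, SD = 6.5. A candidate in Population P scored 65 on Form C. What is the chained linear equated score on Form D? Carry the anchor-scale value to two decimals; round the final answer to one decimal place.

Form C → anchor (Population P): v = (5.4/9.4)(65 − 75.6) + 16.2 = 10.11
anchor → Form D (Population Q): y = (8.0/6.5)(10.11 − 15.8) + 80.6 = 73.6

73.6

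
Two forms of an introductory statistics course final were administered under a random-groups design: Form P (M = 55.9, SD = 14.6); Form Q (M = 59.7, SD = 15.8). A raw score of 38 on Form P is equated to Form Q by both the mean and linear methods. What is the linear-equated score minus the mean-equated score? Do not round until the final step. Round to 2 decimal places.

Mean-equated: 38 + (59.7 − 55.9) = 41.80
Linear-equated: (15.8/14.6)(38 − 55.9) + 59.7 = 40.329
Difference = 40.329 − 41.80 = -1.47

-1.47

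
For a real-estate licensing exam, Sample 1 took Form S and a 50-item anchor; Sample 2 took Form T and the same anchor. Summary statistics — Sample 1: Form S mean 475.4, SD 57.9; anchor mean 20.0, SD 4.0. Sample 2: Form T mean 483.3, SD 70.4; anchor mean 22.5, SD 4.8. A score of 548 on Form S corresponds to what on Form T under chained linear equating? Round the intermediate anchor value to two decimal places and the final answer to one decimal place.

Form S → anchor (Sample 1): v = (4.0/57.9)(548 − 475.4) + 20.0 = 25.02
anchor → Form T (Sample 2): y = (70.4/4.8)(25.02 − 22.5) + 483.3 = 520.3

520.3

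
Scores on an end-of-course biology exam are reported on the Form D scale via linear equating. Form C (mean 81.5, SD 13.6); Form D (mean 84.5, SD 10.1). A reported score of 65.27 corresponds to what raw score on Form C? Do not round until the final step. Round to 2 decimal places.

Invert y = (SD_Y/SD_X)(x − M_X) + M_Y:
x = (SD_X/SD_Y)(y − M_Y) + M_X = (13.6/10.1)(65.27 − 84.5) + 81.5
x = 1.346535 × -19.230 + 81.5 = 55.61

55.61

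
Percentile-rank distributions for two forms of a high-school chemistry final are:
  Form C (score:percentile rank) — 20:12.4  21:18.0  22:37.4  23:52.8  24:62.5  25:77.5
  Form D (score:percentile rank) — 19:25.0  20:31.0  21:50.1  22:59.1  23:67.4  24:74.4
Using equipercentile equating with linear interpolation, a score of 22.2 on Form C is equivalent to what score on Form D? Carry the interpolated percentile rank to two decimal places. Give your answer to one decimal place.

20.5

PR of 22.2 on Form C: 37.4 + (22.2 − 22)/(23 − 22) × (52.8 − 37.4) = 40.48
On Form D, PR 40.48 falls between score 20 (PR 31.0) and 21 (PR 50.1).
Interpolate: 20 + (40.48 − 31.0)/(50.1 − 31.0) × (21 − 20) = 20.5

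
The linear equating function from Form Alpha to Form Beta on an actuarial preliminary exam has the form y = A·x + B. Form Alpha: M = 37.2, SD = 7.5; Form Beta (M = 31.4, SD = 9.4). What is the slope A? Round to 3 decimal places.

1.253

A = SD_Y / SD_X = 9.4 / 7.5 = 1.253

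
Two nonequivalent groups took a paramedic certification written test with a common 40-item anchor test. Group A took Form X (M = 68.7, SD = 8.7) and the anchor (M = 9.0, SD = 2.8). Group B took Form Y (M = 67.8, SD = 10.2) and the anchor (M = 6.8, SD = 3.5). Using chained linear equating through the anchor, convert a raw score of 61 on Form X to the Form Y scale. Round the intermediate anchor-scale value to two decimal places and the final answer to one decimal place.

Form X → anchor (Group A): v = (2.8/8.7)(61 − 68.7) + 9.0 = 6.52
anchor → Form Y (Group B): y = (10.2/3.5)(6.52 − 6.8) + 67.8 = 67.0

67.0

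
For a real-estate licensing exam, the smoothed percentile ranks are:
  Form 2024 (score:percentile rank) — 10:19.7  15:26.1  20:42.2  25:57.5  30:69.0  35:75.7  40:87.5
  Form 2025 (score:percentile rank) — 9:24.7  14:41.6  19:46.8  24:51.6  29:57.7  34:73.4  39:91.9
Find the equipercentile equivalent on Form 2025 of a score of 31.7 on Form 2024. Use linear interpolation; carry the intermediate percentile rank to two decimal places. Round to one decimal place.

PR of 31.7 on Form 2024: 69.0 + (31.7 − 30)/(35 − 30) × (75.7 − 69.0) = 71.28
On Form 2025, PR 71.28 falls between score 29 (PR 57.7) and 34 (PR 73.4).
Interpolate: 29 + (71.28 − 57.7)/(73.4 − 57.7) × (34 − 29) = 33.3

33.3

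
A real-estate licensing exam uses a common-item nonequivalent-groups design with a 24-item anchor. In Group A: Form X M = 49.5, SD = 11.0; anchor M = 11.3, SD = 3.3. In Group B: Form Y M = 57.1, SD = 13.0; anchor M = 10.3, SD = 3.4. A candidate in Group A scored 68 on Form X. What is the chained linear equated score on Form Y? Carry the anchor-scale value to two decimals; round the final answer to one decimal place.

82.1

Form X → anchor (Group A): v = (3.3/11.0)(68 − 49.5) + 11.3 = 16.85
anchor → Form Y (Group B): y = (13.0/3.4)(16.85 − 10.3) + 57.1 = 82.1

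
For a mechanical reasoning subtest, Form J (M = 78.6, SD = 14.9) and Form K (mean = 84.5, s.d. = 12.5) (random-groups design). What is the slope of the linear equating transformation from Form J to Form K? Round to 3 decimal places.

0.839

A = SD_Y / SD_X = 12.5 / 14.9 = 0.839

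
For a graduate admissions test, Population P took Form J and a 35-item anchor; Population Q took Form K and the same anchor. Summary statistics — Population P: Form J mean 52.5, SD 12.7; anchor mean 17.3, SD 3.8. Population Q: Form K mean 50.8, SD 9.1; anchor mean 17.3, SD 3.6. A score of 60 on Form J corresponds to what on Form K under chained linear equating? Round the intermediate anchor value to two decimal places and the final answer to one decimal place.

Form J → anchor (Population P): v = (3.8/12.7)(60 − 52.5) + 17.3 = 19.54
anchor → Form K (Population Q): y = (9.1/3.6)(19.54 − 17.3) + 50.8 = 56.5

56.5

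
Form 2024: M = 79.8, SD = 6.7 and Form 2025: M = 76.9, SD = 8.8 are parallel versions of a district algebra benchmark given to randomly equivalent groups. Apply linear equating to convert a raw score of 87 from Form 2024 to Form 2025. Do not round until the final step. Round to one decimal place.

Linear equating: y = (SD_Y/SD_X)(x − M_X) + M_Y
y = (8.8/6.7)(87 − 79.8) + 76.9
y = 1.313433 × 7.2 + 76.9 = 9.4567 + 76.9 = 86.4

86.4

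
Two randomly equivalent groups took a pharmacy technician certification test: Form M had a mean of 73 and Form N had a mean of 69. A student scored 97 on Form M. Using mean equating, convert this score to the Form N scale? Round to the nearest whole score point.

Mean equating: y = x + (M_Y − M_X) = 97 + (69 − 73) = 93

93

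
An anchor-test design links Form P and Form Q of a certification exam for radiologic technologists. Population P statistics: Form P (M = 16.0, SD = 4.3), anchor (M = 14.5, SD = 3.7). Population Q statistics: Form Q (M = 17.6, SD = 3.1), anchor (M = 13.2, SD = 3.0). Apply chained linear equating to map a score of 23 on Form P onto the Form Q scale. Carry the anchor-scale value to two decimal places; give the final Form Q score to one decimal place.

Form P → anchor (Population P): v = (3.7/4.3)(23 − 16.0) + 14.5 = 20.52
anchor → Form Q (Population Q): y = (3.1/3.0)(20.52 − 13.2) + 17.6 = 25.2

25.2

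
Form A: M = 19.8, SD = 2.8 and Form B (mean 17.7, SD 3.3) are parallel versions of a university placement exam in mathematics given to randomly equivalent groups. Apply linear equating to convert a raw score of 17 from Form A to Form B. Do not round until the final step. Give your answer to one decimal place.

Linear equating: y = (SD_Y/SD_X)(x − M_X) + M_Y
y = (3.3/2.8)(17 − 19.8) + 17.7
y = 1.178571 × -2.8 + 17.7 = -3.3000 + 17.7 = 14.4

14.4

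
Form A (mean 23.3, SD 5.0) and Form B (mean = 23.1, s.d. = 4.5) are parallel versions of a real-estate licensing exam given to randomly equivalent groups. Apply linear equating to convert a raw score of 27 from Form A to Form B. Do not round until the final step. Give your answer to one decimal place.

Linear equating: y = (SD_Y/SD_X)(x − M_X) + M_Y
y = (4.5/5.0)(27 − 23.3) + 23.1
y = 0.900000 × 3.7 + 23.1 = 3.3300 + 23.1 = 26.4

26.4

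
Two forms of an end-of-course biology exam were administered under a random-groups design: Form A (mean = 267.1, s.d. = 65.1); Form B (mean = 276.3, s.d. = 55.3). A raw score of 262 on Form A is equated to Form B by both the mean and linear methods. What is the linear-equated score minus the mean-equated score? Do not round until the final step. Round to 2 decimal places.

Mean-equated: 262 + (276.3 − 267.1) = 271.20
Linear-equated: (55.3/65.1)(262 − 267.1) + 276.3 = 271.968
Difference = 271.968 − 271.20 = 0.77

0.77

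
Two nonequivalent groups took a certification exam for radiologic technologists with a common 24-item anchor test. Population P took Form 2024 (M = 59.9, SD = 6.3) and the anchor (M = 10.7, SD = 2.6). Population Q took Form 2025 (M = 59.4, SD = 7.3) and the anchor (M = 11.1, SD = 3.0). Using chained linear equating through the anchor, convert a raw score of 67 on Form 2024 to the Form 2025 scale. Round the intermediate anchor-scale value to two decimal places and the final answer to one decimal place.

65.6

Form 2024 → anchor (Population P): v = (2.6/6.3)(67 − 59.9) + 10.7 = 13.63
anchor → Form 2025 (Population Q): y = (7.3/3.0)(13.63 − 11.1) + 59.4 = 65.6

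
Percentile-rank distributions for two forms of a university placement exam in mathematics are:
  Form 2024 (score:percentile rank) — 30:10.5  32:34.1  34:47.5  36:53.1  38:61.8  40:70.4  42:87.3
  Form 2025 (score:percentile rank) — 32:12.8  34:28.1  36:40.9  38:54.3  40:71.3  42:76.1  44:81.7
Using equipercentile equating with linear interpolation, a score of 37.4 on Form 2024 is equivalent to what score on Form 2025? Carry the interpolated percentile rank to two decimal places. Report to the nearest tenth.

38.6

PR of 37.4 on Form 2024: 53.1 + (37.4 − 36)/(38 − 36) × (61.8 − 53.1) = 59.19
On Form 2025, PR 59.19 falls between score 38 (PR 54.3) and 40 (PR 71.3).
Interpolate: 38 + (59.19 − 54.3)/(71.3 − 54.3) × (40 − 38) = 38.6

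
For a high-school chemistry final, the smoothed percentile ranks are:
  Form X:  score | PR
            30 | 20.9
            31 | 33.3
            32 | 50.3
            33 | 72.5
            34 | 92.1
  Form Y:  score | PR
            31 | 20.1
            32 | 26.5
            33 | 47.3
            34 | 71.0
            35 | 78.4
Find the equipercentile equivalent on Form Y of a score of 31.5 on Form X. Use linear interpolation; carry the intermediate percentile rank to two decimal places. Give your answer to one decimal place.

32.7

PR of 31.5 on Form X: 33.3 + (31.5 − 31)/(32 − 31) × (50.3 − 33.3) = 41.80
On Form Y, PR 41.80 falls between score 32 (PR 26.5) and 33 (PR 47.3).
Interpolate: 32 + (41.80 − 26.5)/(47.3 − 26.5) × (33 − 32) = 32.7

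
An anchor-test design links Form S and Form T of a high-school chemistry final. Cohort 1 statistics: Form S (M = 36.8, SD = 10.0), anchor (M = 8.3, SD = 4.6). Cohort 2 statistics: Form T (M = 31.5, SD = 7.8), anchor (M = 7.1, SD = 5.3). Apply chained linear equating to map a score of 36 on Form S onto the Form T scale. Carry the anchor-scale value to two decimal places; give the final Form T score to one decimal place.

Form S → anchor (Cohort 1): v = (4.6/10.0)(36 − 36.8) + 8.3 = 7.93
anchor → Form T (Cohort 2): y = (7.8/5.3)(7.93 − 7.1) + 31.5 = 32.7

32.7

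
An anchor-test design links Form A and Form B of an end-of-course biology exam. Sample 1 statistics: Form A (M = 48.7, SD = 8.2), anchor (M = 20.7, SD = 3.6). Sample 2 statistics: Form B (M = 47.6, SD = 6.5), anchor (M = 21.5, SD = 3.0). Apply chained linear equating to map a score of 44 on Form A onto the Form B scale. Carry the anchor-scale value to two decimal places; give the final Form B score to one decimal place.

Form A → anchor (Sample 1): v = (3.6/8.2)(44 − 48.7) + 20.7 = 18.64
anchor → Form B (Sample 2): y = (6.5/3.0)(18.64 − 21.5) + 47.6 = 41.4

41.4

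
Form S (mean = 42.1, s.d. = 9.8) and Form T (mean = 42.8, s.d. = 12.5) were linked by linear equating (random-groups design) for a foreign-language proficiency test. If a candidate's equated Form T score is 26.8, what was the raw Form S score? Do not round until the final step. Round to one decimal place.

Invert y = (SD_Y/SD_X)(x − M_X) + M_Y:
x = (SD_X/SD_Y)(y − M_Y) + M_X = (9.8/12.5)(26.8 − 42.8) + 42.1
x = 0.784000 × -16.000 + 42.1 = 29.6

29.6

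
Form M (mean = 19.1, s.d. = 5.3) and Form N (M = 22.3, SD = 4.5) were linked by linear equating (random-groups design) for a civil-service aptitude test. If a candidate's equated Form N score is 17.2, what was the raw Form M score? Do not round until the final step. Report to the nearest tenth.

Invert y = (SD_Y/SD_X)(x − M_X) + M_Y:
x = (SD_X/SD_Y)(y − M_Y) + M_X = (5.3/4.5)(17.2 − 22.3) + 19.1
x = 1.177778 × -5.100 + 19.1 = 13.1

13.1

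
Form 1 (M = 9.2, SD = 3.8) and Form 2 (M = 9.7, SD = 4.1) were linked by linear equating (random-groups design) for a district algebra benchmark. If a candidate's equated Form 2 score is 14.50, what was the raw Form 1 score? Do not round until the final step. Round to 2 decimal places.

Invert y = (SD_Y/SD_X)(x − M_X) + M_Y:
x = (SD_X/SD_Y)(y − M_Y) + M_X = (3.8/4.1)(14.50 − 9.7) + 9.2
x = 0.926829 × 4.800 + 9.2 = 13.65

13.65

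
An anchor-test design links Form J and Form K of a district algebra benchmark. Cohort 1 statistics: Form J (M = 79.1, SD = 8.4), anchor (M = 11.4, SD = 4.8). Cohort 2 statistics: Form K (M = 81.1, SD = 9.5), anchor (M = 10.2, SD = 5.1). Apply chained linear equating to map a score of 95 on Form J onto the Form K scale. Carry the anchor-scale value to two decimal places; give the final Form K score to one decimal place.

Form J → anchor (Cohort 1): v = (4.8/8.4)(95 − 79.1) + 11.4 = 20.49
anchor → Form K (Cohort 2): y = (9.5/5.1)(20.49 − 10.2) + 81.1 = 100.3

100.3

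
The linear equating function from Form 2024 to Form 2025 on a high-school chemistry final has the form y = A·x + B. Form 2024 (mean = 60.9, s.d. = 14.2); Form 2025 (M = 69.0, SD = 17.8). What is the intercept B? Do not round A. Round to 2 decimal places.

-7.34

A = SD_Y / SD_X = 17.8 / 14.2 = 1.253521
B = M_Y − A·M_X = 69.0 − 1.253521 × 60.9 = -7.34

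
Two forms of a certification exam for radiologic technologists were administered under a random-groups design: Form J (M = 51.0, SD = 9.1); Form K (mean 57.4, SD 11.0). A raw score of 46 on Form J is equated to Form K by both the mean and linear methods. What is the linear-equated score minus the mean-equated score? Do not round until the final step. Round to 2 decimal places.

Mean-equated: 46 + (57.4 − 51.0) = 52.40
Linear-equated: (11.0/9.1)(46 − 51.0) + 57.4 = 51.356
Difference = 51.356 − 52.40 = -1.04

-1.04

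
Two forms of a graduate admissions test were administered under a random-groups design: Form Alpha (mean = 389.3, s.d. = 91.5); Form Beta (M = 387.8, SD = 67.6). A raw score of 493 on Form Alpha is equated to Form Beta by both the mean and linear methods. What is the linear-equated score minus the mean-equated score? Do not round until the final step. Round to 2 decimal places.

-27.09

Mean-equated: 493 + (387.8 − 389.3) = 491.50
Linear-equated: (67.6/91.5)(493 − 389.3) + 387.8 = 464.413
Difference = 464.413 − 491.50 = -27.09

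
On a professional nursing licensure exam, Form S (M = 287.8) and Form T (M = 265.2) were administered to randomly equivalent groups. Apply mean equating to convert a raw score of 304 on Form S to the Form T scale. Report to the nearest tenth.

Mean equating: y = x + (M_Y − M_X) = 304 + (265.2 − 287.8) = 281.4

281.4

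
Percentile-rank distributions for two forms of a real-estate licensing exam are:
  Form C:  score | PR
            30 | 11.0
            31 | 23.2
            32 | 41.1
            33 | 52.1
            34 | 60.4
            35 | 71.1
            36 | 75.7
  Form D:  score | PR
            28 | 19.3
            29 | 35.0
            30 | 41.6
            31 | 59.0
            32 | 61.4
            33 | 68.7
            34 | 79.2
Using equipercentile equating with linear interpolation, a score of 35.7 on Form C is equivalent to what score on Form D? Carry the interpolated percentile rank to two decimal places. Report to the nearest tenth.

PR of 35.7 on Form C: 71.1 + (35.7 − 35)/(36 − 35) × (75.7 − 71.1) = 74.32
On Form D, PR 74.32 falls between score 33 (PR 68.7) and 34 (PR 79.2).
Interpolate: 33 + (74.32 − 68.7)/(79.2 − 68.7) × (34 − 33) = 33.5

33.5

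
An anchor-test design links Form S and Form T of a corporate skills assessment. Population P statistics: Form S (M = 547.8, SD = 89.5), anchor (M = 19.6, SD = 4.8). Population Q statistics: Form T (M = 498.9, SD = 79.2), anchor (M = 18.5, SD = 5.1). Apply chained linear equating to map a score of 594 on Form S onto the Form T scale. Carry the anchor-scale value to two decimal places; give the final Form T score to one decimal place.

Form S → anchor (Population P): v = (4.8/89.5)(594 − 547.8) + 19.6 = 22.08
anchor → Form T (Population Q): y = (79.2/5.1)(22.08 − 18.5) + 498.9 = 554.5

554.5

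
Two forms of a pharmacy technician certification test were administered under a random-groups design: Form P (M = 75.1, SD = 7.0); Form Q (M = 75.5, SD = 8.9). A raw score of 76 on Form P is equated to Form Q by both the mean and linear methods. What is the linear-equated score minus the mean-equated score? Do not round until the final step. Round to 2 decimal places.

0.24

Mean-equated: 76 + (75.5 − 75.1) = 76.40
Linear-equated: (8.9/7.0)(76 − 75.1) + 75.5 = 76.644
Difference = 76.644 − 76.40 = 0.24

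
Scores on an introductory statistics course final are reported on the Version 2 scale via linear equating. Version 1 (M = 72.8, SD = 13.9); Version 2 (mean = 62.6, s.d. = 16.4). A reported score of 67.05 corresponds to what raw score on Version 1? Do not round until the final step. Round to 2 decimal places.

76.57

Invert y = (SD_Y/SD_X)(x − M_X) + M_Y:
x = (SD_X/SD_Y)(y − M_Y) + M_X = (13.9/16.4)(67.05 − 62.6) + 72.8
x = 0.847561 × 4.450 + 72.8 = 76.57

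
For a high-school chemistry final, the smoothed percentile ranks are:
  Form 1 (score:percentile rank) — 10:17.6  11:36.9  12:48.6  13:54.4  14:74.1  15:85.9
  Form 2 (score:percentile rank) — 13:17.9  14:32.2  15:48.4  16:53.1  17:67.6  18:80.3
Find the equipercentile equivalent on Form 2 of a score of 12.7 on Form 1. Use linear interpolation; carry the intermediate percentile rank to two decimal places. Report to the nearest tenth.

PR of 12.7 on Form 1: 48.6 + (12.7 − 12)/(13 − 12) × (54.4 − 48.6) = 52.66
On Form 2, PR 52.66 falls between score 15 (PR 48.4) and 16 (PR 53.1).
Interpolate: 15 + (52.66 − 48.4)/(53.1 − 48.4) × (16 − 15) = 15.9

15.9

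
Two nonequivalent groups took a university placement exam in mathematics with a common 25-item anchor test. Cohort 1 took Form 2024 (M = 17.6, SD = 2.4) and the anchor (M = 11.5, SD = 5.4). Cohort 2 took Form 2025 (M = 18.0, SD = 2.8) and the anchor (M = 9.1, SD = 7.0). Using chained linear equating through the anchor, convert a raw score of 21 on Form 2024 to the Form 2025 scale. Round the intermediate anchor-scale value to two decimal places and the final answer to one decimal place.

Form 2024 → anchor (Cohort 1): v = (5.4/2.4)(21 − 17.6) + 11.5 = 19.15
anchor → Form 2025 (Cohort 2): y = (2.8/7.0)(19.15 − 9.1) + 18.0 = 22.0

22.0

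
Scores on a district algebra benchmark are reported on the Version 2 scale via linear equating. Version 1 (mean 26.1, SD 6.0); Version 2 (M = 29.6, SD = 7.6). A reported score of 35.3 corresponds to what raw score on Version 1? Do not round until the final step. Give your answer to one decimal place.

Invert y = (SD_Y/SD_X)(x − M_X) + M_Y:
x = (SD_X/SD_Y)(y − M_Y) + M_X = (6.0/7.6)(35.3 − 29.6) + 26.1
x = 0.789474 × 5.700 + 26.1 = 30.6

30.6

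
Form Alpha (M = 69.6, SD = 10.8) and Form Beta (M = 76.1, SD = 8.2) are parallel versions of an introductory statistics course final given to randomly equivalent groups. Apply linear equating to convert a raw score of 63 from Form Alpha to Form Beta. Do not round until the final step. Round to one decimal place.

Linear equating: y = (SD_Y/SD_X)(x − M_X) + M_Y
y = (8.2/10.8)(63 − 69.6) + 76.1
y = 0.759259 × -6.6 + 76.1 = -5.0111 + 76.1 = 71.1

71.1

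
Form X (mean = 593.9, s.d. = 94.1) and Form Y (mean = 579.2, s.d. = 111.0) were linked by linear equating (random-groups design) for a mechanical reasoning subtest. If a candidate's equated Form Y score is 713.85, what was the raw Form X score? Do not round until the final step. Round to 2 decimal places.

708.05

Invert y = (SD_Y/SD_X)(x − M_X) + M_Y:
x = (SD_X/SD_Y)(y − M_Y) + M_X = (94.1/111.0)(713.85 − 579.2) + 593.9
x = 0.847748 × 134.650 + 593.9 = 708.05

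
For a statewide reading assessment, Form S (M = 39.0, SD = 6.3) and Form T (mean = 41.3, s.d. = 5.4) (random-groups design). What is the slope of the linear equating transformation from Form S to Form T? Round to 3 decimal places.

0.857

A = SD_Y / SD_X = 5.4 / 6.3 = 0.857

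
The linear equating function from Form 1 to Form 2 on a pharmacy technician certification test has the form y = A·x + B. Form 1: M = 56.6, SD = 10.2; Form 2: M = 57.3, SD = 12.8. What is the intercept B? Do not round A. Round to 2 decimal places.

A = SD_Y / SD_X = 12.8 / 10.2 = 1.254902
B = M_Y − A·M_X = 57.3 − 1.254902 × 56.6 = -13.73

-13.73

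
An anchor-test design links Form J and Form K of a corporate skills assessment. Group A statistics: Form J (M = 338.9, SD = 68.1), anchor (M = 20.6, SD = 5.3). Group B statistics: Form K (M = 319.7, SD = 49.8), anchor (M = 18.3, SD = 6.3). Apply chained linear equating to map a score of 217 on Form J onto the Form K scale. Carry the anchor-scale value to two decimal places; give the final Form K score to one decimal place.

Form J → anchor (Group A): v = (5.3/68.1)(217 − 338.9) + 20.6 = 11.11
anchor → Form K (Group B): y = (49.8/6.3)(11.11 − 18.3) + 319.7 = 262.9

262.9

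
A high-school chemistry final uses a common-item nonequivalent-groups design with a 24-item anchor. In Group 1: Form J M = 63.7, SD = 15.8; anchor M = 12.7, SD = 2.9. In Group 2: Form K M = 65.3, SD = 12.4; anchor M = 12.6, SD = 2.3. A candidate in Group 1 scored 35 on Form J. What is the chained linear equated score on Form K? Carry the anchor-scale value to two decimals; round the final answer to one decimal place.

37.4

Form J → anchor (Group 1): v = (2.9/15.8)(35 − 63.7) + 12.7 = 7.43
anchor → Form K (Group 2): y = (12.4/2.3)(7.43 − 12.6) + 65.3 = 37.4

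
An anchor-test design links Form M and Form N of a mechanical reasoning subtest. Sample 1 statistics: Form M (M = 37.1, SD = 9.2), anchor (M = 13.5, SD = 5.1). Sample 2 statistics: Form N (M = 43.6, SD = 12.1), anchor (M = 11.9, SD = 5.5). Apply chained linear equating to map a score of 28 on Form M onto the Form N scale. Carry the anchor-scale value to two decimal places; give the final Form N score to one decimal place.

36.0

Form M → anchor (Sample 1): v = (5.1/9.2)(28 − 37.1) + 13.5 = 8.46
anchor → Form N (Sample 2): y = (12.1/5.5)(8.46 − 11.9) + 43.6 = 36.0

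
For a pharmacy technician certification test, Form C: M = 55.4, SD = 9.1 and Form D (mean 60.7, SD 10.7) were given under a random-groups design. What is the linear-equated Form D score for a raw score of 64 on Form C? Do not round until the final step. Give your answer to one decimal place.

Linear equating: y = (SD_Y/SD_X)(x − M_X) + M_Y
y = (10.7/9.1)(64 − 55.4) + 60.7
y = 1.175824 × 8.6 + 60.7 = 10.1121 + 60.7 = 70.8

70.8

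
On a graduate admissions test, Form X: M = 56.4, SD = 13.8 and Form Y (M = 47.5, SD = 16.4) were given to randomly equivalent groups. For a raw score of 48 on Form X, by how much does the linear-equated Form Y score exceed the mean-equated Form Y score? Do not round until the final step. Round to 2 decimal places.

Mean-equated: 48 + (47.5 − 56.4) = 39.10
Linear-equated: (16.4/13.8)(48 − 56.4) + 47.5 = 37.517
Difference = 37.517 − 39.10 = -1.58

-1.58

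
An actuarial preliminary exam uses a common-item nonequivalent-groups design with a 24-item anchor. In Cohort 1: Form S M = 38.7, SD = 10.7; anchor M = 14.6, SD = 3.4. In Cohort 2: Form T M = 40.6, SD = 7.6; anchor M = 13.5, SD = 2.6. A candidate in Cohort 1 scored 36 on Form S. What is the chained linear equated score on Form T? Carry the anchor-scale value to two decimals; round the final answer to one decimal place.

Form S → anchor (Cohort 1): v = (3.4/10.7)(36 − 38.7) + 14.6 = 13.74
anchor → Form T (Cohort 2): y = (7.6/2.6)(13.74 − 13.5) + 40.6 = 41.3

41.3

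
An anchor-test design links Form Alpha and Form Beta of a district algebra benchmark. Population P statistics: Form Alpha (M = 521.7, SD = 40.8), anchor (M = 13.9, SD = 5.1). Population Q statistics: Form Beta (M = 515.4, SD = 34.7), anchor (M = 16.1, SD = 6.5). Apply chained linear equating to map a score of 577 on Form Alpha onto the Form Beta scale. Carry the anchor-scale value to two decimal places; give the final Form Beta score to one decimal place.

Form Alpha → anchor (Population P): v = (5.1/40.8)(577 − 521.7) + 13.9 = 20.81
anchor → Form Beta (Population Q): y = (34.7/6.5)(20.81 − 16.1) + 515.4 = 540.5

540.5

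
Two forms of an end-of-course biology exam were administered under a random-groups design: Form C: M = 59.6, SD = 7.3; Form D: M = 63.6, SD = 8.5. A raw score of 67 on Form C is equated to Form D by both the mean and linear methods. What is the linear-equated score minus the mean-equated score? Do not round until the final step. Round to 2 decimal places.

1.22

Mean-equated: 67 + (63.6 − 59.6) = 71.00
Linear-equated: (8.5/7.3)(67 − 59.6) + 63.6 = 72.216
Difference = 72.216 − 71.00 = 1.22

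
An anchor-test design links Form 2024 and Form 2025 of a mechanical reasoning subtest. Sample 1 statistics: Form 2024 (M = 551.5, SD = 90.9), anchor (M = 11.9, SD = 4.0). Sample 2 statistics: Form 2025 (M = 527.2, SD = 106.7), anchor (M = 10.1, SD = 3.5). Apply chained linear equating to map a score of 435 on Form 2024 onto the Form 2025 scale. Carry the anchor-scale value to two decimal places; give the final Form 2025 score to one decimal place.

425.7

Form 2024 → anchor (Sample 1): v = (4.0/90.9)(435 − 551.5) + 11.9 = 6.77
anchor → Form 2025 (Sample 2): y = (106.7/3.5)(6.77 − 10.1) + 527.2 = 425.7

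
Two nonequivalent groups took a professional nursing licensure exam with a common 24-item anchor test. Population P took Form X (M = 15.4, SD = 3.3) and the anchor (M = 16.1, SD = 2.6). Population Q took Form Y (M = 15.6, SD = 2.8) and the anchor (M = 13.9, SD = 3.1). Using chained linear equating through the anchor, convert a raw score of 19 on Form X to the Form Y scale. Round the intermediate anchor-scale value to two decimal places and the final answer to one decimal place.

20.2

Form X → anchor (Population P): v = (2.6/3.3)(19 − 15.4) + 16.1 = 18.94
anchor → Form Y (Population Q): y = (2.8/3.1)(18.94 − 13.9) + 15.6 = 20.2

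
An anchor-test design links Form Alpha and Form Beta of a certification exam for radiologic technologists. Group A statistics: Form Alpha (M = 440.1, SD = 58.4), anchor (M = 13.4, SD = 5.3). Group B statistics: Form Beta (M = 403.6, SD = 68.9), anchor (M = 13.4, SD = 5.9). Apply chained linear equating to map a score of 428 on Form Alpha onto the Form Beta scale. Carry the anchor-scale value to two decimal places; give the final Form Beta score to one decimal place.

Form Alpha → anchor (Group A): v = (5.3/58.4)(428 − 440.1) + 13.4 = 12.30
anchor → Form Beta (Group B): y = (68.9/5.9)(12.30 − 13.4) + 403.6 = 390.8

390.8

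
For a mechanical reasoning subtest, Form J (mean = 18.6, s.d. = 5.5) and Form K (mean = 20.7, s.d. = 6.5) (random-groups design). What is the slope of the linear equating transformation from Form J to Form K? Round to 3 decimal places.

1.182

A = SD_Y / SD_X = 6.5 / 5.5 = 1.182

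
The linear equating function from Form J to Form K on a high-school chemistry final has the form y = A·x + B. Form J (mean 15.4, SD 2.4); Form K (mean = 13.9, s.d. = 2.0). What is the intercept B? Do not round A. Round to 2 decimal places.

1.07

A = SD_Y / SD_X = 2.0 / 2.4 = 0.833333
B = M_Y − A·M_X = 13.9 − 0.833333 × 15.4 = 1.07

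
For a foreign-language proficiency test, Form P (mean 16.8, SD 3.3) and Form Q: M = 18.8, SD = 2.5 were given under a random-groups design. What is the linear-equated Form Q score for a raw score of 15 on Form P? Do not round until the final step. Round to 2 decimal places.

Linear equating: y = (SD_Y/SD_X)(x − M_X) + M_Y
y = (2.5/3.3)(15 − 16.8) + 18.8
y = 0.757576 × -1.8 + 18.8 = -1.3636 + 18.8 = 17.44

17.44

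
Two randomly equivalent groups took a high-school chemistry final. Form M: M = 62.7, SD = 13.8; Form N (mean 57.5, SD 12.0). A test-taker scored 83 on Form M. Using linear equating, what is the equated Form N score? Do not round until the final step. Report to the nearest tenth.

Linear equating: y = (SD_Y/SD_X)(x − M_X) + M_Y
y = (12.0/13.8)(83 − 62.7) + 57.5
y = 0.869565 × 20.3 + 57.5 = 17.6522 + 57.5 = 75.2

75.2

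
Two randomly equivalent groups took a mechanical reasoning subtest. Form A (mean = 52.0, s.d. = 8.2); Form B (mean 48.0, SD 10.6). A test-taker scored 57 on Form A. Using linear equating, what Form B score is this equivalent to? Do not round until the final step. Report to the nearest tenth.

Linear equating: y = (SD_Y/SD_X)(x − M_X) + M_Y
y = (10.6/8.2)(57 − 52.0) + 48.0
y = 1.292683 × 5.0 + 48.0 = 6.4634 + 48.0 = 54.5

54.5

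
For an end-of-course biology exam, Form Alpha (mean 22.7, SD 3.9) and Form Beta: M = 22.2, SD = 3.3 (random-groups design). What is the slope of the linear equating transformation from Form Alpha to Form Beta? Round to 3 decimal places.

A = SD_Y / SD_X = 3.3 / 3.9 = 0.846

0.846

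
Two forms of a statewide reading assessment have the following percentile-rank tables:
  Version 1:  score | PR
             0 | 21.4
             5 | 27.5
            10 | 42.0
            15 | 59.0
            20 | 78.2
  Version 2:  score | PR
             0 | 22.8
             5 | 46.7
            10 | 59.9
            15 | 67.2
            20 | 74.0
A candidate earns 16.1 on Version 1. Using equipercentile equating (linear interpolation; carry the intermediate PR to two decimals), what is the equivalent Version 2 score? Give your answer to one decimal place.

12.3

PR of 16.1 on Version 1: 59.0 + (16.1 − 15)/(20 − 15) × (78.2 − 59.0) = 63.22
On Version 2, PR 63.22 falls between score 10 (PR 59.9) and 15 (PR 67.2).
Interpolate: 10 + (63.22 − 59.9)/(67.2 − 59.9) × (15 − 10) = 12.3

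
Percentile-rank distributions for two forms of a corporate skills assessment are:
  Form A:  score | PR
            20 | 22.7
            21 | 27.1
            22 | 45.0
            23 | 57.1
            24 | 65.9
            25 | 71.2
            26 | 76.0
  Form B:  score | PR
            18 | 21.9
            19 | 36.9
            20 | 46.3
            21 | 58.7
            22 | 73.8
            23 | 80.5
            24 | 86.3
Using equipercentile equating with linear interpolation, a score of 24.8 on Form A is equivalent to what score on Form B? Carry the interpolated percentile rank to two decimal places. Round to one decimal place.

PR of 24.8 on Form A: 65.9 + (24.8 − 24)/(25 − 24) × (71.2 − 65.9) = 70.14
On Form B, PR 70.14 falls between score 21 (PR 58.7) and 22 (PR 73.8).
Interpolate: 21 + (70.14 − 58.7)/(73.8 − 58.7) × (22 − 21) = 21.8

21.8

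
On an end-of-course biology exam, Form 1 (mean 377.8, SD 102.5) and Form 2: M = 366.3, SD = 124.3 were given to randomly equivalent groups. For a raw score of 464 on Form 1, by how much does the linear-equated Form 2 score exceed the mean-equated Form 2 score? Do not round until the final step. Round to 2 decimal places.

Mean-equated: 464 + (366.3 − 377.8) = 452.50
Linear-equated: (124.3/102.5)(464 − 377.8) + 366.3 = 470.833
Difference = 470.833 − 452.50 = 18.33

18.33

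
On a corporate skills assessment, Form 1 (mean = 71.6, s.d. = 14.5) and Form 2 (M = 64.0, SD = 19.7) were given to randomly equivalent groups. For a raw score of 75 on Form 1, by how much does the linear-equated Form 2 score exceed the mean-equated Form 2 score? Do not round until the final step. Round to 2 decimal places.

Mean-equated: 75 + (64.0 − 71.6) = 67.40
Linear-equated: (19.7/14.5)(75 − 71.6) + 64.0 = 68.619
Difference = 68.619 − 67.40 = 1.22

1.22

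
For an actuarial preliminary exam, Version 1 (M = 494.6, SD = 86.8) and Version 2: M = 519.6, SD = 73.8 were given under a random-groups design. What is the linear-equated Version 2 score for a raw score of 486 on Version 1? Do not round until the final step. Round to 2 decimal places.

Linear equating: y = (SD_Y/SD_X)(x − M_X) + M_Y
y = (73.8/86.8)(486 − 494.6) + 519.6
y = 0.850230 × -8.6 + 519.6 = -7.3120 + 519.6 = 512.29

512.29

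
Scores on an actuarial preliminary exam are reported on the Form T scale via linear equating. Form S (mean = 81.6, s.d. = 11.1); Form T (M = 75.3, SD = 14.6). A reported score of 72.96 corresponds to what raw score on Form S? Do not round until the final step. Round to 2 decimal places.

79.82

Invert y = (SD_Y/SD_X)(x − M_X) + M_Y:
x = (SD_X/SD_Y)(y − M_Y) + M_X = (11.1/14.6)(72.96 − 75.3) + 81.6
x = 0.760274 × -2.340 + 81.6 = 79.82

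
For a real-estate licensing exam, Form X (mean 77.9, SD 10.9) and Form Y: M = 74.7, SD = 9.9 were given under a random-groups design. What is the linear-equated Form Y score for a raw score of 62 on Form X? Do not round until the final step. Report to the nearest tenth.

60.3

Linear equating: y = (SD_Y/SD_X)(x − M_X) + M_Y
y = (9.9/10.9)(62 − 77.9) + 74.7
y = 0.908257 × -15.9 + 74.7 = -14.4413 + 74.7 = 60.3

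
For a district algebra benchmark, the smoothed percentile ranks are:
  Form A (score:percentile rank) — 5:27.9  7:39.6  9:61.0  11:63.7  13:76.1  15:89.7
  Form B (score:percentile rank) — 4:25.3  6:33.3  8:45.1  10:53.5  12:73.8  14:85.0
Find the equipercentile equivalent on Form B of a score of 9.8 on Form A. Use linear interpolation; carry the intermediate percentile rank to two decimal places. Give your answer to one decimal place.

PR of 9.8 on Form A: 61.0 + (9.8 − 9)/(11 − 9) × (63.7 − 61.0) = 62.08
On Form B, PR 62.08 falls between score 10 (PR 53.5) and 12 (PR 73.8).
Interpolate: 10 + (62.08 − 53.5)/(73.8 − 53.5) × (12 − 10) = 10.8

10.8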